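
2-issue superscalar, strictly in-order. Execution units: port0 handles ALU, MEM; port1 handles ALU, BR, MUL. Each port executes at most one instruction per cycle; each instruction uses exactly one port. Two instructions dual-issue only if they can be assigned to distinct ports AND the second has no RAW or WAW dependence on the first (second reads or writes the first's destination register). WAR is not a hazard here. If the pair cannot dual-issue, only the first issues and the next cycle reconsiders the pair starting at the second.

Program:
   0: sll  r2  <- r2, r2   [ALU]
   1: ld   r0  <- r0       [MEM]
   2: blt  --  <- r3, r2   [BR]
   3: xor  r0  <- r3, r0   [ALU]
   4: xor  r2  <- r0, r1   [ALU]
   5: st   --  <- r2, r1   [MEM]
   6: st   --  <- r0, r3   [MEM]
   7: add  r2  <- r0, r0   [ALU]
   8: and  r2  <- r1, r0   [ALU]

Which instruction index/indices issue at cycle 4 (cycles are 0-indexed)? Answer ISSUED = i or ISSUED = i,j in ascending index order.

  cy0 -> i0+i1 (sll+ld) 2-wide
  cy1 -> i2+i3 (blt+xor) 2-wide
  cy2 -> i4 (xor) RAW r2
  cy3 -> i5 (st) no-port MEM/MEM
  cy4 -> i6+i7 (st+add) 2-wide
  cy5 -> i8 (and) tail

ISSUED = 6,7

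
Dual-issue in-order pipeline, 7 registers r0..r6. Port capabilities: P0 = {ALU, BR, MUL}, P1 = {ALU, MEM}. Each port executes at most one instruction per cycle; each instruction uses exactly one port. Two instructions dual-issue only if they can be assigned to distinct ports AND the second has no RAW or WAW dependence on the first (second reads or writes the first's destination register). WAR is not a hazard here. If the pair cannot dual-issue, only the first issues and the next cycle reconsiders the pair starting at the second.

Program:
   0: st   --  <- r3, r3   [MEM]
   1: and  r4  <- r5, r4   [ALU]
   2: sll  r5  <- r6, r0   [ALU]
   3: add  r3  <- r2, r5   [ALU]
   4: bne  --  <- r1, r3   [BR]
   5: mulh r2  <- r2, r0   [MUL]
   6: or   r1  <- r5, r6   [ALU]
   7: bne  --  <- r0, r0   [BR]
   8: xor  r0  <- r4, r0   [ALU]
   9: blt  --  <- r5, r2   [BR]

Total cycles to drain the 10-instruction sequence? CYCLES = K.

CYCLES = 7

c0: i0/i1 st and  dual
c1: i2 sll  RAW r5
c2: i3 add  RAW r3
c3: i4 bne  no-port BR/MUL
c4: i5/i6 mulh or  dual
c5: i7/i8 bne xor  dual
c6: i9 blt  tail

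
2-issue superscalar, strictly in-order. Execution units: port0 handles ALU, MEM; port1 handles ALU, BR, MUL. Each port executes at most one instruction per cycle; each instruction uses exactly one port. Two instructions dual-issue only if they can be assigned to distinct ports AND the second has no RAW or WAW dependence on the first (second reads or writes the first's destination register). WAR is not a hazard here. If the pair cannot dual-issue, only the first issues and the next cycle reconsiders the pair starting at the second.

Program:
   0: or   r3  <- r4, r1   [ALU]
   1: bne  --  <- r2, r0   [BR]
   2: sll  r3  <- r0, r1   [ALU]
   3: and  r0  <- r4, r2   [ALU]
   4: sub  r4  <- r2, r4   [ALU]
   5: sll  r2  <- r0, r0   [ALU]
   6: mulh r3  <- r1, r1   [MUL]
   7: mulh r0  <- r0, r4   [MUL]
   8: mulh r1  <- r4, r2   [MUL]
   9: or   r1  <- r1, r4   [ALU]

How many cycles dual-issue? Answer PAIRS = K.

#0 head=0: or.ALU bne.BR i0&i1 pair
#1 head=2: sll.ALU and.ALU i2&i3 pair
#2 head=4: sub.ALU sll.ALU i4&i5 pair
#3 head=6: mulh.MUL i6 no-port MUL/MUL
#4 head=7: mulh.MUL i7 no-port MUL/MUL
#5 head=8: mulh.MUL i8 RAW+WAW r1
#6 head=9: or.ALU i9 tail

PAIRS = 3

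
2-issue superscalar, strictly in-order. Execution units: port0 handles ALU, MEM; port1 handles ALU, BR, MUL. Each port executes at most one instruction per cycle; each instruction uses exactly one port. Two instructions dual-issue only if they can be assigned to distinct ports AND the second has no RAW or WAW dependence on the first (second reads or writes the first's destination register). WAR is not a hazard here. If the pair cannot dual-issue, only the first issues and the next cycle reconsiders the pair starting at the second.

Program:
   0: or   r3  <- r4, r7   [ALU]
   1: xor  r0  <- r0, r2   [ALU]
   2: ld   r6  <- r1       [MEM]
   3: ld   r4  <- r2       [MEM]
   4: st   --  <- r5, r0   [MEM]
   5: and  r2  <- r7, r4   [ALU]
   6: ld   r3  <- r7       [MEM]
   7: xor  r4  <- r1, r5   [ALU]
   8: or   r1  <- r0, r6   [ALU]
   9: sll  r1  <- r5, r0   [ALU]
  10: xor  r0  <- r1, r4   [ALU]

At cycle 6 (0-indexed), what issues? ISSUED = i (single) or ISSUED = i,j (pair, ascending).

#0 head=0: or.ALU xor.ALU i0&i1 pair
#1 head=2: ld.MEM i2 no-port MEM/MEM
#2 head=3: ld.MEM i3 no-port MEM/MEM
#3 head=4: st.MEM and.ALU i4&i5 pair
#4 head=6: ld.MEM xor.ALU i6&i7 pair
#5 head=8: or.ALU i8 WAW r1
#6 head=9: sll.ALU i9 RAW r1
#7 head=10: xor.ALU i10 tail

ISSUED = 9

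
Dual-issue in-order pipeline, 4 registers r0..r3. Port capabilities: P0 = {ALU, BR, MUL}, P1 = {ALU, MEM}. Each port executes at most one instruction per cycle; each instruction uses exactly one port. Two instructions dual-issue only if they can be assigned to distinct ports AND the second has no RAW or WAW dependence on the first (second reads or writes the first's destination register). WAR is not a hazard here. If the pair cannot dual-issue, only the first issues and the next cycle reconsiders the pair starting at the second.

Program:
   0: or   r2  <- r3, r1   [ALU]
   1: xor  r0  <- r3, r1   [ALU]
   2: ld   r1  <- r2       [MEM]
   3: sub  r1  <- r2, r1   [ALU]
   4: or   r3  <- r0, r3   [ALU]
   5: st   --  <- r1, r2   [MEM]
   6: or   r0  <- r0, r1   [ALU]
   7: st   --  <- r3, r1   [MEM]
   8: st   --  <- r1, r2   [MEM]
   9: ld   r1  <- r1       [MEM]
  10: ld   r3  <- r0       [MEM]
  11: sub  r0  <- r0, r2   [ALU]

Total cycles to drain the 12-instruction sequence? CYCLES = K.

CYCLES = 8

[0] i0/i1  or/xor  -- pair
[1] i2  ld  -- RAW+WAW r1
[2] i3/i4  sub/or  -- pair
[3] i5/i6  st/or  -- pair
[4] i7  st  -- no-port MEM/MEM
[5] i8  st  -- no-port MEM/MEM
[6] i9  ld  -- no-port MEM/MEM
[7] i10/i11  ld/sub  -- pair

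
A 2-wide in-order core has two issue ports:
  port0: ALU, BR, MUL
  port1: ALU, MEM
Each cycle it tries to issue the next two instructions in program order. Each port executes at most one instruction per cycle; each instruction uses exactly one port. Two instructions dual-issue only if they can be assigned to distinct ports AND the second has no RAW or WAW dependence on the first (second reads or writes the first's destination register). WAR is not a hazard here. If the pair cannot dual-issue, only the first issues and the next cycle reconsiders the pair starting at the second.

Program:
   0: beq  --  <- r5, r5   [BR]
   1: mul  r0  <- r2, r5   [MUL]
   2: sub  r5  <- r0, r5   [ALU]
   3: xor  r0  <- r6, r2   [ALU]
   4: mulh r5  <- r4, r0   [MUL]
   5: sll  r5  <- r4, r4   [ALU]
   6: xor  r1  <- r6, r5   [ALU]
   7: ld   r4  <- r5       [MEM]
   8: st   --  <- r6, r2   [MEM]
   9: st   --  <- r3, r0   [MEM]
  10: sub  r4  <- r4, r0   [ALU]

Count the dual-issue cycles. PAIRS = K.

PAIRS = 3

#0 head=0: beq i0 no-port BR/MUL
#1 head=1: mul i1 RAW r0
#2 head=2: sub/xor i2,i3 2-wide
#3 head=4: mulh i4 WAW r5
#4 head=5: sll i5 RAW r5
#5 head=6: xor/ld i6,i7 2-wide
#6 head=8: st i8 no-port MEM/MEM
#7 head=9: st/sub i9,i10 2-wide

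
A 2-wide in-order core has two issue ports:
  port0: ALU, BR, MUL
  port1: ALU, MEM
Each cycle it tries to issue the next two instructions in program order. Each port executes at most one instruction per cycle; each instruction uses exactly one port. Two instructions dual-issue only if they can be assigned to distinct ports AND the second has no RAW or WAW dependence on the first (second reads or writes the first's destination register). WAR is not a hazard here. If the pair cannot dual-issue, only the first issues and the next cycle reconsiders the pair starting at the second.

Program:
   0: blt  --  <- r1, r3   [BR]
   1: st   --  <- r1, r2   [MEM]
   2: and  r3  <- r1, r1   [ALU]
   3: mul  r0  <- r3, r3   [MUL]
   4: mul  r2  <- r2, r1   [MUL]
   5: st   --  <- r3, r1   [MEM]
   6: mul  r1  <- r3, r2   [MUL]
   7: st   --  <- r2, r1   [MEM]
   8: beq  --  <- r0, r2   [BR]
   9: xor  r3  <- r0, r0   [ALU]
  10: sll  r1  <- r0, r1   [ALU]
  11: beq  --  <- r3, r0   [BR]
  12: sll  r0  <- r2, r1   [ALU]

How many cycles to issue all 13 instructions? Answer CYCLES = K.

[0] i0+i1  blt.BR;st.MEM  -- dual
[1] i2  and.ALU  -- RAW r3
[2] i3  mul.MUL  -- no-port MUL/MUL
[3] i4+i5  mul.MUL;st.MEM  -- dual
[4] i6  mul.MUL  -- RAW r1
[5] i7+i8  st.MEM;beq.BR  -- dual
[6] i9+i10  xor.ALU;sll.ALU  -- dual
[7] i11+i12  beq.BR;sll.ALU  -- dual

CYCLES = 8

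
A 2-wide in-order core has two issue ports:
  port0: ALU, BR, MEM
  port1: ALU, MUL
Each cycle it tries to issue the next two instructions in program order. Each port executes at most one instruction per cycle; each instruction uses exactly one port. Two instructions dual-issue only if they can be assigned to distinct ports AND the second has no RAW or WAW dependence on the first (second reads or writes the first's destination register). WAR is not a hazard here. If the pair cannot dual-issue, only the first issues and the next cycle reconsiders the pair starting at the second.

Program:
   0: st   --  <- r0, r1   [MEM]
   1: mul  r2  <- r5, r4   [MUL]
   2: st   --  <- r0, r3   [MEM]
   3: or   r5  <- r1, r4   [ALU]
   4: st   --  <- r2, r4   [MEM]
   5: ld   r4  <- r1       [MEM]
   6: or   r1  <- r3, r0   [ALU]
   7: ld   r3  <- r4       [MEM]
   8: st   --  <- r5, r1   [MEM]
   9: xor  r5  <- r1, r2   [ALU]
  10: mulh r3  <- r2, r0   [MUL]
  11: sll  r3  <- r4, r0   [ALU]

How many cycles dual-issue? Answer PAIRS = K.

  cy0 -> i0&i1 (st;mul) 2-wide
  cy1 -> i2&i3 (st;or) 2-wide
  cy2 -> i4 (st) no-port MEM/MEM
  cy3 -> i5&i6 (ld;or) 2-wide
  cy4 -> i7 (ld) no-port MEM/MEM
  cy5 -> i8&i9 (st;xor) 2-wide
  cy6 -> i10 (mulh) WAW r3
  cy7 -> i11 (sll) tail

PAIRS = 4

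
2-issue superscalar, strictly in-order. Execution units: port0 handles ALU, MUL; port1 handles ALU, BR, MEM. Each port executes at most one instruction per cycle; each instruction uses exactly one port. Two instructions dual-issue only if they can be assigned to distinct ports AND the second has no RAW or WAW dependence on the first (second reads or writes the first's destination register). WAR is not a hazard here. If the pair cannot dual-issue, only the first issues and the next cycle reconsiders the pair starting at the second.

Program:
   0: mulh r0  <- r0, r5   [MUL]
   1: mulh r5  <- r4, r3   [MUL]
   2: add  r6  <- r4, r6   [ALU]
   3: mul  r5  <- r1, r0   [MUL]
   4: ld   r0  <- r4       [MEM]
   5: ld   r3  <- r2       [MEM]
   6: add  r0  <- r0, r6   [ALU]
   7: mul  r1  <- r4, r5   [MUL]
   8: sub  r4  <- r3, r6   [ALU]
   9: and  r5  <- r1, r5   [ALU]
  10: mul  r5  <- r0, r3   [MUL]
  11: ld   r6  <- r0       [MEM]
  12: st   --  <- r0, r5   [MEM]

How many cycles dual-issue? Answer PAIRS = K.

t=0 i0:mulh ; no-port MUL/MUL
t=1 i1&i2:mulh add ; pair
t=2 i3&i4:mul ld ; pair
t=3 i5&i6:ld add ; pair
t=4 i7&i8:mul sub ; pair
t=5 i9:and ; WAW r5
t=6 i10&i11:mul ld ; pair
t=7 i12:st ; tail

PAIRS = 5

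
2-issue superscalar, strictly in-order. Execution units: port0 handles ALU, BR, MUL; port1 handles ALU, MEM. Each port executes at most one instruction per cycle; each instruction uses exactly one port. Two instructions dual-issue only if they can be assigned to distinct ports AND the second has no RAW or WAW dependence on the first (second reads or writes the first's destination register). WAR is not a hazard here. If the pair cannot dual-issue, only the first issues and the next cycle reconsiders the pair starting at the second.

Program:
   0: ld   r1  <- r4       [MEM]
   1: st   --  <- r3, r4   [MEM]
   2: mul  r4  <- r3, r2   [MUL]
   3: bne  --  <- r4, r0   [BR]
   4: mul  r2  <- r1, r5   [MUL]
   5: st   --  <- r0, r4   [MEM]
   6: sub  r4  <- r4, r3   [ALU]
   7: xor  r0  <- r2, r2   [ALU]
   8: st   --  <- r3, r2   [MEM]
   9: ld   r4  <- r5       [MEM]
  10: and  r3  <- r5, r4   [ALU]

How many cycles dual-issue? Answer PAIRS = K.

PAIRS = 3

c0: i0 ld  no-port MEM/MEM
c1: i1,i2 st/mul  pair
c2: i3 bne  no-port BR/MUL
c3: i4,i5 mul/st  pair
c4: i6,i7 sub/xor  pair
c5: i8 st  no-port MEM/MEM
c6: i9 ld  RAW r4
c7: i10 and  tail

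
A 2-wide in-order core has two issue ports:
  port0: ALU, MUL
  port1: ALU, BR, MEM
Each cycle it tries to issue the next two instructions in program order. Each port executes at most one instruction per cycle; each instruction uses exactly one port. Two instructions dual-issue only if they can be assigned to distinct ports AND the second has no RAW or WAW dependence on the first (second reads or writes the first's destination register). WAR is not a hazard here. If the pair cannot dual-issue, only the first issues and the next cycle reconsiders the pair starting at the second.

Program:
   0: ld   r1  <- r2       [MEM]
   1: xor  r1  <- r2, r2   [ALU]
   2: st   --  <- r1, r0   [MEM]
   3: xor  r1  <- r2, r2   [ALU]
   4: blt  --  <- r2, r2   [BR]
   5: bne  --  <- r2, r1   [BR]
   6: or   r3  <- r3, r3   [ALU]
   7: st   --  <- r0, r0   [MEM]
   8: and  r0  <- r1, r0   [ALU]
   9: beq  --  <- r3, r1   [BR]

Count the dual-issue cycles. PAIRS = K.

PAIRS = 3

[0] i0  ld.MEM  -- WAW r1
[1] i1  xor.ALU  -- RAW r1
[2] i2,i3  st.MEM xor.ALU  -- dual
[3] i4  blt.BR  -- no-port BR/BR
[4] i5,i6  bne.BR or.ALU  -- dual
[5] i7,i8  st.MEM and.ALU  -- dual
[6] i9  beq.BR  -- tail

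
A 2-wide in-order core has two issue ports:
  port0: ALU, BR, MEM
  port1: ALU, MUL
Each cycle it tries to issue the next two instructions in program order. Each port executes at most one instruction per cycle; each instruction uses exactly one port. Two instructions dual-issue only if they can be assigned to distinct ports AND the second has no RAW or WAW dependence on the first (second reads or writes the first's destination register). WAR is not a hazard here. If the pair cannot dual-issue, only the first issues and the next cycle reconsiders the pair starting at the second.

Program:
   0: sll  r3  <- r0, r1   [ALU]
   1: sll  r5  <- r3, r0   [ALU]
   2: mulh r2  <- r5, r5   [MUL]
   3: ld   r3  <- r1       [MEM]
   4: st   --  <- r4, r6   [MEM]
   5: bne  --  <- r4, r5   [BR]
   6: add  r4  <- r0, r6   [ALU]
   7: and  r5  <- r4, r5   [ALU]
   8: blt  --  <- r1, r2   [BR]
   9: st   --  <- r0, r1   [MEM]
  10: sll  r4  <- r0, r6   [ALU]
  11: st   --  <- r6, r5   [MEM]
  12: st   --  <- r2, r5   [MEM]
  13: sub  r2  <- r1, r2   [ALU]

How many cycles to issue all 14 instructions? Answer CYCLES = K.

CYCLES = 9

[0] i0  sll  -- RAW r3
[1] i1  sll  -- RAW r5
[2] i2,i3  mulh ld  -- dual
[3] i4  st  -- no-port MEM/BR
[4] i5,i6  bne add  -- dual
[5] i7,i8  and blt  -- dual
[6] i9,i10  st sll  -- dual
[7] i11  st  -- no-port MEM/MEM
[8] i12,i13  st sub  -- dual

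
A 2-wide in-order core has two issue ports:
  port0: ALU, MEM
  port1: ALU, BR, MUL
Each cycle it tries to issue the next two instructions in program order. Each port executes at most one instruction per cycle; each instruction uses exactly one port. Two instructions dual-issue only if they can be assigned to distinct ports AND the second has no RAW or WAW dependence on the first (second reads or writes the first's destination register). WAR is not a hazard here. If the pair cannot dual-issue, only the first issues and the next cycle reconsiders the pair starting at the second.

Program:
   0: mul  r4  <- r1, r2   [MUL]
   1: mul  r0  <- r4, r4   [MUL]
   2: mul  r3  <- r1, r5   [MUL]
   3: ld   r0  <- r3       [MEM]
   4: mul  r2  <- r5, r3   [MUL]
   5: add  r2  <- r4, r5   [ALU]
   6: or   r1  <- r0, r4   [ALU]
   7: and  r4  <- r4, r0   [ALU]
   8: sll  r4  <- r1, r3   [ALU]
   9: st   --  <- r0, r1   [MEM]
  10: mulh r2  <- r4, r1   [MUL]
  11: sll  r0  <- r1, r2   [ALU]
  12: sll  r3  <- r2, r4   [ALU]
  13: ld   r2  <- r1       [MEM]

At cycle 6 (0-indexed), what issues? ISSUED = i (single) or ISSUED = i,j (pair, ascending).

t=0 i0:mul ; no-port MUL/MUL
t=1 i1:mul ; no-port MUL/MUL
t=2 i2:mul ; RAW r3
t=3 i3/i4:ld;mul ; pair
t=4 i5/i6:add;or ; pair
t=5 i7:and ; WAW r4
t=6 i8/i9:sll;st ; pair
t=7 i10:mulh ; RAW r2
t=8 i11/i12:sll;sll ; pair
t=9 i13:ld ; tail

ISSUED = 8,9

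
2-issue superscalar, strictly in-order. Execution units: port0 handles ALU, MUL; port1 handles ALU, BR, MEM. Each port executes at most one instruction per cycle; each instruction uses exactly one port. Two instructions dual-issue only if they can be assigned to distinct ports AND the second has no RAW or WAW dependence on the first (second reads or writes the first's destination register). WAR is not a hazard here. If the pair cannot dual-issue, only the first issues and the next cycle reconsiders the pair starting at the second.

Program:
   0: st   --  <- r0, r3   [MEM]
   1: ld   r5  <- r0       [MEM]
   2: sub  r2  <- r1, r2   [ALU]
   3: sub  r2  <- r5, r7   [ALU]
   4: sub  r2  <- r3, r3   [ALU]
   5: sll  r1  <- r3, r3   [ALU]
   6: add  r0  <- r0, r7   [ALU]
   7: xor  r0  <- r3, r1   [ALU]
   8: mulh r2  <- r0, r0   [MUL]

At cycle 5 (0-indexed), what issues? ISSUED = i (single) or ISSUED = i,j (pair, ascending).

ISSUED = 7

t=0 i0:st ; no-port MEM/MEM
t=1 i1+i2:ld;sub ; dual
t=2 i3:sub ; WAW r2
t=3 i4+i5:sub;sll ; dual
t=4 i6:add ; WAW r0
t=5 i7:xor ; RAW r0
t=6 i8:mulh ; tail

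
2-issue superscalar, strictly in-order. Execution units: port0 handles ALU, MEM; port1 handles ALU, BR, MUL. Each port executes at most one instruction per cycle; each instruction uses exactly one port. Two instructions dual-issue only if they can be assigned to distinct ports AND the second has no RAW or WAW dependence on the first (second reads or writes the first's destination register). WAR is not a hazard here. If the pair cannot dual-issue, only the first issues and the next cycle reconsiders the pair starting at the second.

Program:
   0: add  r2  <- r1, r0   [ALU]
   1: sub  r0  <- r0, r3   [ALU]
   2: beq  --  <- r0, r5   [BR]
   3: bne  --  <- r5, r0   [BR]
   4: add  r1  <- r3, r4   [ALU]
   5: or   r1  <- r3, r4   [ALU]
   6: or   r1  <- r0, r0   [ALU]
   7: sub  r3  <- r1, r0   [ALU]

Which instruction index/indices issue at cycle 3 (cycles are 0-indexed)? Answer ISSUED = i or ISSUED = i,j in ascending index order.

ISSUED = 5

t=0 i0/i1:add/sub ; dual
t=1 i2:beq ; no-port BR/BR
t=2 i3/i4:bne/add ; dual
t=3 i5:or ; WAW r1
t=4 i6:or ; RAW r1
t=5 i7:sub ; tail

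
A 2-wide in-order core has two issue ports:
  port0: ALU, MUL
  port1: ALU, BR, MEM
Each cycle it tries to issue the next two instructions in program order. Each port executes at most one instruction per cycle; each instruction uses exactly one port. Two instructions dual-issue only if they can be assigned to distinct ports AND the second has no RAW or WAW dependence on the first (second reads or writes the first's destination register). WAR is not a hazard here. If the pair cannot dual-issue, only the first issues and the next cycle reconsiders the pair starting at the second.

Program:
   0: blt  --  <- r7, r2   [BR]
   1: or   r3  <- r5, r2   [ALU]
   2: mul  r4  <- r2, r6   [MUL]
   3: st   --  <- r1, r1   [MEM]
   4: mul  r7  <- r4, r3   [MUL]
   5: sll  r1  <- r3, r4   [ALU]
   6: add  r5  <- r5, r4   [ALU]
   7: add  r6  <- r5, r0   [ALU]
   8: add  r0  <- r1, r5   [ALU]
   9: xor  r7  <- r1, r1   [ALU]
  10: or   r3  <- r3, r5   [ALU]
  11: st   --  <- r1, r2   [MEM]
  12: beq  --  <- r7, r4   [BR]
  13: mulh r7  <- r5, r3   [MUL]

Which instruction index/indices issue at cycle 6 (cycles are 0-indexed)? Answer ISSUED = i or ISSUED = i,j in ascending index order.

ISSUED = 11

  cy0 -> i0&i1 (blt.BR+or.ALU) pair
  cy1 -> i2&i3 (mul.MUL+st.MEM) pair
  cy2 -> i4&i5 (mul.MUL+sll.ALU) pair
  cy3 -> i6 (add.ALU) RAW r5
  cy4 -> i7&i8 (add.ALU+add.ALU) pair
  cy5 -> i9&i10 (xor.ALU+or.ALU) pair
  cy6 -> i11 (st.MEM) no-port MEM/BR
  cy7 -> i12&i13 (beq.BR+mulh.MUL) pair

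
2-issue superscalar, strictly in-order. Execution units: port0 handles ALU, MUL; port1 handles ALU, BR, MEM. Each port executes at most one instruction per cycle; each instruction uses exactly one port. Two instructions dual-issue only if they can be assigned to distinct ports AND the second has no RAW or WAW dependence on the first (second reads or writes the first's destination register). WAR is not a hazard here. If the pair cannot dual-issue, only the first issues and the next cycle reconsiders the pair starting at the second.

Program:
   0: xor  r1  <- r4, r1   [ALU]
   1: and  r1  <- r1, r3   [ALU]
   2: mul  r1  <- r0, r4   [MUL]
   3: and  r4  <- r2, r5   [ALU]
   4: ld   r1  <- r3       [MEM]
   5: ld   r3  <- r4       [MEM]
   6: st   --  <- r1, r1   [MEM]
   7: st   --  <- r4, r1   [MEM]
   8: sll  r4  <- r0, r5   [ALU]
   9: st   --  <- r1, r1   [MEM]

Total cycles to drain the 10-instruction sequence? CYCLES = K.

CYCLES = 8

0. xor @i0  | RAW+WAW r1
1. and @i1  | WAW r1
2. mul and @i2,i3  | 2-wide
3. ld @i4  | no-port MEM/MEM
4. ld @i5  | no-port MEM/MEM
5. st @i6  | no-port MEM/MEM
6. st sll @i7,i8  | 2-wide
7. st @i9  | tail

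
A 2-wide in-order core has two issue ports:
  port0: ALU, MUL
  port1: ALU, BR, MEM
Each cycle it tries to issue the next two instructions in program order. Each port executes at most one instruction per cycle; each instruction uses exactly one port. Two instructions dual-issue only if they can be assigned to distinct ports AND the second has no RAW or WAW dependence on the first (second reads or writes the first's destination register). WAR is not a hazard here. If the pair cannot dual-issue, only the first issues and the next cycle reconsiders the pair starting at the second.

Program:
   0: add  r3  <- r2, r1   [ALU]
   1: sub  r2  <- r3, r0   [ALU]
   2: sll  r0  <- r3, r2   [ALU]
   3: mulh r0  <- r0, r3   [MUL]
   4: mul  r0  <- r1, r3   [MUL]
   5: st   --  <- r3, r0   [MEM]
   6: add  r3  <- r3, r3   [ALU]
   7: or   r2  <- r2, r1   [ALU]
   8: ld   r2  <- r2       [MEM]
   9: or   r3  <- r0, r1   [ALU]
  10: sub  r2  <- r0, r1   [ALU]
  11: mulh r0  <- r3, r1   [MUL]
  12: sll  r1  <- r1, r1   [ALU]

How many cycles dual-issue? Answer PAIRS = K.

  cy0 -> i0 (add.ALU) RAW r3
  cy1 -> i1 (sub.ALU) RAW r2
  cy2 -> i2 (sll.ALU) RAW+WAW r0
  cy3 -> i3 (mulh.MUL) no-port MUL/MUL
  cy4 -> i4 (mul.MUL) RAW r0
  cy5 -> i5,i6 (st.MEM;add.ALU) 2-wide
  cy6 -> i7 (or.ALU) RAW+WAW r2
  cy7 -> i8,i9 (ld.MEM;or.ALU) 2-wide
  cy8 -> i10,i11 (sub.ALU;mulh.MUL) 2-wide
  cy9 -> i12 (sll.ALU) tail

PAIRS = 3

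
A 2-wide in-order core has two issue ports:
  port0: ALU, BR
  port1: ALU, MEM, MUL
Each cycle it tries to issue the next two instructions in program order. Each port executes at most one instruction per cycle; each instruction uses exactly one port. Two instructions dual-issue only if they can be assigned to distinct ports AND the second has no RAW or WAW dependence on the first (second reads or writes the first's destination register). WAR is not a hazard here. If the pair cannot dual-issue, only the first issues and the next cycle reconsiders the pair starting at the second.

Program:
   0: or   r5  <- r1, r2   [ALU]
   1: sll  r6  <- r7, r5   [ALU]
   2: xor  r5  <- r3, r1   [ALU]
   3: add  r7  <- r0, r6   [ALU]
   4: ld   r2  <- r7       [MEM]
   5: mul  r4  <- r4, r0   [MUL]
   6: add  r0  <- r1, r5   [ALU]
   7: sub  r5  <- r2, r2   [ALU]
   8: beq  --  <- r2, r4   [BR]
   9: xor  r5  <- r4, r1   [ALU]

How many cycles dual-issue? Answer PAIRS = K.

t=0 i0:or.ALU ; RAW r5
t=1 i1/i2:sll.ALU/xor.ALU ; pair
t=2 i3:add.ALU ; RAW r7
t=3 i4:ld.MEM ; no-port MEM/MUL
t=4 i5/i6:mul.MUL/add.ALU ; pair
t=5 i7/i8:sub.ALU/beq.BR ; pair
t=6 i9:xor.ALU ; tail

PAIRS = 3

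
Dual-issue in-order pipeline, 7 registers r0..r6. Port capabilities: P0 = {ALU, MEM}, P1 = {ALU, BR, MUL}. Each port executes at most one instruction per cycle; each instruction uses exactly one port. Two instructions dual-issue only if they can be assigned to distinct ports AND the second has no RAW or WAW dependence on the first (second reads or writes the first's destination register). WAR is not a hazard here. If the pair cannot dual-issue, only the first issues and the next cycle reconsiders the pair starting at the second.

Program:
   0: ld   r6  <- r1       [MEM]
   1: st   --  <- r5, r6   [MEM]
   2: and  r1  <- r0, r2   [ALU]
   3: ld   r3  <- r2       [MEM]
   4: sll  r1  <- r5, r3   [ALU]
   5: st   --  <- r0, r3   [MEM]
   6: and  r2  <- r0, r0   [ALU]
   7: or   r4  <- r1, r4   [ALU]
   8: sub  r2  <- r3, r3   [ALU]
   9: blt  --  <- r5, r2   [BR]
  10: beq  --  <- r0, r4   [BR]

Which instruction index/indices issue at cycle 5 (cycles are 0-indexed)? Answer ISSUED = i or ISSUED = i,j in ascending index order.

ISSUED = 8

[0] i0  ld.MEM  -- no-port MEM/MEM
[1] i1+i2  st.MEM+and.ALU  -- 2-wide
[2] i3  ld.MEM  -- RAW r3
[3] i4+i5  sll.ALU+st.MEM  -- 2-wide
[4] i6+i7  and.ALU+or.ALU  -- 2-wide
[5] i8  sub.ALU  -- RAW r2
[6] i9  blt.BR  -- no-port BR/BR
[7] i10  beq.BR  -- tail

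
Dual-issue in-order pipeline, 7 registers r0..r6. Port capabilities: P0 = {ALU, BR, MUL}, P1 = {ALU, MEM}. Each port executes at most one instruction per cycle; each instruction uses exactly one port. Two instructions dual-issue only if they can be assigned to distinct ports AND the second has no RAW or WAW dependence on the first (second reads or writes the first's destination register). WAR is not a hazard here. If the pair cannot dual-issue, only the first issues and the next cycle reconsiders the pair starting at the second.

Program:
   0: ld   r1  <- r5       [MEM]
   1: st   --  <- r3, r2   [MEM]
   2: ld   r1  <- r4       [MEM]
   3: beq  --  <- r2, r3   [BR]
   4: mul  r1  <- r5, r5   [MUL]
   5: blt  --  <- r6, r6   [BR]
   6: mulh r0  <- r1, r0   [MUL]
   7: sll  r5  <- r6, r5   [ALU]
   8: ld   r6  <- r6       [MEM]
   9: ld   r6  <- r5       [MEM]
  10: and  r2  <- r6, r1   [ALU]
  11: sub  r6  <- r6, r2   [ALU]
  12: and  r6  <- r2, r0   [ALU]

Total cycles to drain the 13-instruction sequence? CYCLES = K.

CYCLES = 11

#0 head=0: ld i0 no-port MEM/MEM
#1 head=1: st i1 no-port MEM/MEM
#2 head=2: ld beq i2/i3 2-wide
#3 head=4: mul i4 no-port MUL/BR
#4 head=5: blt i5 no-port BR/MUL
#5 head=6: mulh sll i6/i7 2-wide
#6 head=8: ld i8 no-port MEM/MEM
#7 head=9: ld i9 RAW r6
#8 head=10: and i10 RAW r2
#9 head=11: sub i11 WAW r6
#10 head=12: and i12 tail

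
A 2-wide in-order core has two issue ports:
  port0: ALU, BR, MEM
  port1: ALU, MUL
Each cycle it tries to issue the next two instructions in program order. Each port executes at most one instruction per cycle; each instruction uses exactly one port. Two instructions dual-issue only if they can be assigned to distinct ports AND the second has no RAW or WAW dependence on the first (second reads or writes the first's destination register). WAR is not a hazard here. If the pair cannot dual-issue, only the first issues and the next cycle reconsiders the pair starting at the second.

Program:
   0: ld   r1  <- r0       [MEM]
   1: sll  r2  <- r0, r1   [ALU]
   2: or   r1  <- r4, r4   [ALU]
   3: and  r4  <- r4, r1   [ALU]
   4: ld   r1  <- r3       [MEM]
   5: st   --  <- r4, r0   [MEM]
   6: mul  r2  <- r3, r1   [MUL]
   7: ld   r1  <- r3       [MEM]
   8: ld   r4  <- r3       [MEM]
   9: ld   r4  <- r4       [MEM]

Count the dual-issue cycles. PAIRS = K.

#0 head=0: ld.MEM i0 RAW r1
#1 head=1: sll.ALU/or.ALU i1&i2 pair
#2 head=3: and.ALU/ld.MEM i3&i4 pair
#3 head=5: st.MEM/mul.MUL i5&i6 pair
#4 head=7: ld.MEM i7 no-port MEM/MEM
#5 head=8: ld.MEM i8 no-port MEM/MEM
#6 head=9: ld.MEM i9 tail

PAIRS = 3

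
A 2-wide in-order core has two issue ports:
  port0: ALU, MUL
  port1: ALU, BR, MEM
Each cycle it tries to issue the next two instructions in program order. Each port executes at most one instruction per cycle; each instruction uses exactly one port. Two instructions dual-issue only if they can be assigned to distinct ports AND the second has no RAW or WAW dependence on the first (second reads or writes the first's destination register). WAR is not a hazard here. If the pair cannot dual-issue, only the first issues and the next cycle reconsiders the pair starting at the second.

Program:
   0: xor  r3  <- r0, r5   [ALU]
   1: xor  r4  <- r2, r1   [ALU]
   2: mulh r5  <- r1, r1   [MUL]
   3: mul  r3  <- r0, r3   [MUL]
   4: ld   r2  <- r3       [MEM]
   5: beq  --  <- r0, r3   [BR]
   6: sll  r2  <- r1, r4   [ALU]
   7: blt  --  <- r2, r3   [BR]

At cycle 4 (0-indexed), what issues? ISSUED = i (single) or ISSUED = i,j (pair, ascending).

0. xor+xor @i0/i1  | pair
1. mulh @i2  | no-port MUL/MUL
2. mul @i3  | RAW r3
3. ld @i4  | no-port MEM/BR
4. beq+sll @i5/i6  | pair
5. blt @i7  | tail

ISSUED = 5,6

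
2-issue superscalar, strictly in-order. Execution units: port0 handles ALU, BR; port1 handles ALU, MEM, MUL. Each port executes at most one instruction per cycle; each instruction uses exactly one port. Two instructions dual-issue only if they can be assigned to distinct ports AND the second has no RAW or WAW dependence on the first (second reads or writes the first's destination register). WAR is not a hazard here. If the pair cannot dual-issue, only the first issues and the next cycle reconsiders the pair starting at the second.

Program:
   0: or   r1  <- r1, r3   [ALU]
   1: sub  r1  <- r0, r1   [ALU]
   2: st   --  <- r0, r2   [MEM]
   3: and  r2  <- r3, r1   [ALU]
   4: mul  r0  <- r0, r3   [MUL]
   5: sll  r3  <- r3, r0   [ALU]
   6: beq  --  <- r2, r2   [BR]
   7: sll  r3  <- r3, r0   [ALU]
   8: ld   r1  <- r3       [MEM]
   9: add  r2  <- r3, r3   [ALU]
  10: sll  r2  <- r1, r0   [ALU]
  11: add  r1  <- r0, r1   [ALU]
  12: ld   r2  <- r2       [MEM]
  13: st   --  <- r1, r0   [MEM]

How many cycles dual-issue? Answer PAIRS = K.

t=0 i0:or ; RAW+WAW r1
t=1 i1&i2:sub/st ; dual
t=2 i3&i4:and/mul ; dual
t=3 i5&i6:sll/beq ; dual
t=4 i7:sll ; RAW r3
t=5 i8&i9:ld/add ; dual
t=6 i10&i11:sll/add ; dual
t=7 i12:ld ; no-port MEM/MEM
t=8 i13:st ; tail

PAIRS = 5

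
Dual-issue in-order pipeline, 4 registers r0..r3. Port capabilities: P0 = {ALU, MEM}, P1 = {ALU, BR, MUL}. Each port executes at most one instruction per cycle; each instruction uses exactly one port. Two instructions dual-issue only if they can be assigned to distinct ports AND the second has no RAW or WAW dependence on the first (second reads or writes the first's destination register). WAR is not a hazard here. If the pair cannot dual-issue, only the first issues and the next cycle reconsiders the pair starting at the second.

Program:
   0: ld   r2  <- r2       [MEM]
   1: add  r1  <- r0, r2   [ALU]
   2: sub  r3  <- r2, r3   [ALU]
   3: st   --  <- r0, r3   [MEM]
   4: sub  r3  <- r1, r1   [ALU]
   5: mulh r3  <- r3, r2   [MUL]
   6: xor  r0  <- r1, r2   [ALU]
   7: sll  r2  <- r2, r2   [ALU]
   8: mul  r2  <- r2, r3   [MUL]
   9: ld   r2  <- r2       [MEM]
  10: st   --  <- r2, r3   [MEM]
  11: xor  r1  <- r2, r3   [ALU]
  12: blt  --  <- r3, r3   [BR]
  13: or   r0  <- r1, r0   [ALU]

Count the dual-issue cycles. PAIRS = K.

PAIRS = 5

0. ld @i0  | RAW r2
1. add+sub @i1&i2  | pair
2. st+sub @i3&i4  | pair
3. mulh+xor @i5&i6  | pair
4. sll @i7  | RAW+WAW r2
5. mul @i8  | RAW+WAW r2
6. ld @i9  | no-port MEM/MEM
7. st+xor @i10&i11  | pair
8. blt+or @i12&i13  | pair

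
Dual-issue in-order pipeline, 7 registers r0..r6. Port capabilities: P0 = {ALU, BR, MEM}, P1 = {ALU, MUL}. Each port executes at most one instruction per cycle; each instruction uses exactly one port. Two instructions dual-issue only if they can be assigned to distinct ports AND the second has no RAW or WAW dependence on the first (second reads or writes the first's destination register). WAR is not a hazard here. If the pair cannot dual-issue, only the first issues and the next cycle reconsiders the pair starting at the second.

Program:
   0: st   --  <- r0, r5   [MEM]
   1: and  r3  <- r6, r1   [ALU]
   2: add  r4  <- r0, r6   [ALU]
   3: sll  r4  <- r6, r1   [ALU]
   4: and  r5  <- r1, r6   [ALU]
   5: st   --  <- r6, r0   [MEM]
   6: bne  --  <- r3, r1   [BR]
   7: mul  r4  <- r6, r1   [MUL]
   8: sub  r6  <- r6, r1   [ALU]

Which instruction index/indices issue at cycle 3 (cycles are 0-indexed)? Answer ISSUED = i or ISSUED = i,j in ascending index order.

ISSUED = 5

c0: i0+i1 st.MEM and.ALU  dual
c1: i2 add.ALU  WAW r4
c2: i3+i4 sll.ALU and.ALU  dual
c3: i5 st.MEM  no-port MEM/BR
c4: i6+i7 bne.BR mul.MUL  dual
c5: i8 sub.ALU  tail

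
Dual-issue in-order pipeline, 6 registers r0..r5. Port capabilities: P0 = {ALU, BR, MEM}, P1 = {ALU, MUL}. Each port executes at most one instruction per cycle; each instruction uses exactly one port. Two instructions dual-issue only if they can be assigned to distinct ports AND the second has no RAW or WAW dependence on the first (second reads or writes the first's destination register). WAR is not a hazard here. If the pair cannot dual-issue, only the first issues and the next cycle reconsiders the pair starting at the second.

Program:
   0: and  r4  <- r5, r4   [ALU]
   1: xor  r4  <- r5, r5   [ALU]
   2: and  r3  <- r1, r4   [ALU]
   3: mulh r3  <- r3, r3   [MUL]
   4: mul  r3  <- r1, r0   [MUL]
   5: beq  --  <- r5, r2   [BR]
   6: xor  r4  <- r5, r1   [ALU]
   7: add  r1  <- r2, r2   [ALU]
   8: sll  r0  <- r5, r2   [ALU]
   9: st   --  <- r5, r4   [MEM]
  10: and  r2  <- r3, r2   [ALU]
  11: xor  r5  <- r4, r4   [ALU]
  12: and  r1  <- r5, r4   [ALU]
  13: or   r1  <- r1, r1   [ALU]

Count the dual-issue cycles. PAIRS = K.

c0: i0 and  WAW r4
c1: i1 xor  RAW r4
c2: i2 and  RAW+WAW r3
c3: i3 mulh  no-port MUL/MUL
c4: i4,i5 mul+beq  2-wide
c5: i6,i7 xor+add  2-wide
c6: i8,i9 sll+st  2-wide
c7: i10,i11 and+xor  2-wide
c8: i12 and  RAW+WAW r1
c9: i13 or  tail

PAIRS = 4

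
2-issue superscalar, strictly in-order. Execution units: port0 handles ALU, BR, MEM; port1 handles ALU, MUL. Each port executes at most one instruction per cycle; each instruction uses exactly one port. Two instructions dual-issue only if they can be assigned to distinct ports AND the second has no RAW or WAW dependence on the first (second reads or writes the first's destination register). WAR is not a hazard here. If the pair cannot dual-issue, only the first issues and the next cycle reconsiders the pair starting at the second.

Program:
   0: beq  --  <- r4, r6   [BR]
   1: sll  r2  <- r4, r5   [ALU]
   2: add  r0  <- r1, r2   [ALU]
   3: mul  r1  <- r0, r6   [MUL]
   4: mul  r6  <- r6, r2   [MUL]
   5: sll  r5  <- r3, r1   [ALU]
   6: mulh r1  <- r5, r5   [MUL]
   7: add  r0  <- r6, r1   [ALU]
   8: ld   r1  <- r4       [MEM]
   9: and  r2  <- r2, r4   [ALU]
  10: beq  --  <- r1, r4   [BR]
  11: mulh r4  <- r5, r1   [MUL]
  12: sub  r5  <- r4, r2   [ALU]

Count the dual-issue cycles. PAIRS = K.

PAIRS = 4

c0: i0&i1 beq;sll  pair
c1: i2 add  RAW r0
c2: i3 mul  no-port MUL/MUL
c3: i4&i5 mul;sll  pair
c4: i6 mulh  RAW r1
c5: i7&i8 add;ld  pair
c6: i9&i10 and;beq  pair
c7: i11 mulh  RAW r4
c8: i12 sub  tail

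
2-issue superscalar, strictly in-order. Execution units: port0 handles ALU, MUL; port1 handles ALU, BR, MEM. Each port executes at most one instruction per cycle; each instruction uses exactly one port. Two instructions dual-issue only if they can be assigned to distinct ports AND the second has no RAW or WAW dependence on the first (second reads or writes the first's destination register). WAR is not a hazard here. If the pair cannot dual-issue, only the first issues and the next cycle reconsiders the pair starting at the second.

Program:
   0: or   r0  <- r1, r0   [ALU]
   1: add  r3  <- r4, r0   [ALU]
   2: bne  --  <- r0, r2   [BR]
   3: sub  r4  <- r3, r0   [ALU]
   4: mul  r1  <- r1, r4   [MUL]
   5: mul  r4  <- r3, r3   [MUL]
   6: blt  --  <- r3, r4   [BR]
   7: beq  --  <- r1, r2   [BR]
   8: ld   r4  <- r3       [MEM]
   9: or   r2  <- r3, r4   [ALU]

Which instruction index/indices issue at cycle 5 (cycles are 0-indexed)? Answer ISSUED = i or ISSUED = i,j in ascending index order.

#0 head=0: or i0 RAW r0
#1 head=1: add bne i1,i2 pair
#2 head=3: sub i3 RAW r4
#3 head=4: mul i4 no-port MUL/MUL
#4 head=5: mul i5 RAW r4
#5 head=6: blt i6 no-port BR/BR
#6 head=7: beq i7 no-port BR/MEM
#7 head=8: ld i8 RAW r4
#8 head=9: or i9 tail

ISSUED = 6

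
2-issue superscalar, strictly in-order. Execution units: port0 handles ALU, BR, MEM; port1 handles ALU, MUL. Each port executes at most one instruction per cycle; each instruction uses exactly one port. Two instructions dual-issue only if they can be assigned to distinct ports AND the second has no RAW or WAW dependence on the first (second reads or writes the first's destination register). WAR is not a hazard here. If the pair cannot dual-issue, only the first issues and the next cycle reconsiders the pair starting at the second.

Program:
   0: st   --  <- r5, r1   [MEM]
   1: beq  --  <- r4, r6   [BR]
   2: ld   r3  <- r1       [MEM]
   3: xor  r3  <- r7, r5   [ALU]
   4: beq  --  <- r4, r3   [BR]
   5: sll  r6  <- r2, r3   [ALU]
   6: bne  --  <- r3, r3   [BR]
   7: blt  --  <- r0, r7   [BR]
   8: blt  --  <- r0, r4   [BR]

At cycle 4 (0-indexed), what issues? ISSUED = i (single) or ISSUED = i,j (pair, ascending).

0. st @i0  | no-port MEM/BR
1. beq @i1  | no-port BR/MEM
2. ld @i2  | WAW r3
3. xor @i3  | RAW r3
4. beq+sll @i4/i5  | dual
5. bne @i6  | no-port BR/BR
6. blt @i7  | no-port BR/BR
7. blt @i8  | tail

ISSUED = 4,5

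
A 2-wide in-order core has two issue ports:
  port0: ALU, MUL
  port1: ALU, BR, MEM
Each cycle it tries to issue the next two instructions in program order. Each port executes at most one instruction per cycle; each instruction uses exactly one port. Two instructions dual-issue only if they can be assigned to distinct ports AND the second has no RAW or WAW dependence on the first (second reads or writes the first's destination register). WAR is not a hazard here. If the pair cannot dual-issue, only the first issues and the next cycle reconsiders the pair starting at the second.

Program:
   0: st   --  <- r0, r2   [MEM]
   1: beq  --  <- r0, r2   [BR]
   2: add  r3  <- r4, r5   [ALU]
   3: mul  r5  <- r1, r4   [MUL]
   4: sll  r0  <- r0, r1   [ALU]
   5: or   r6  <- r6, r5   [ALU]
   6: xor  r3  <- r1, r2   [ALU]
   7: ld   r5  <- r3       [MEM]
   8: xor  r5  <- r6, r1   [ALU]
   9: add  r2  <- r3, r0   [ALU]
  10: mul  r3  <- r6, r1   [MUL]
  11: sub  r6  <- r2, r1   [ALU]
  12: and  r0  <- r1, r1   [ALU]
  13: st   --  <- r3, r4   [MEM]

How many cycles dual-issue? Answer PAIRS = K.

PAIRS = 6

  cy0 -> i0 (st.MEM) no-port MEM/BR
  cy1 -> i1,i2 (beq.BR+add.ALU) 2-wide
  cy2 -> i3,i4 (mul.MUL+sll.ALU) 2-wide
  cy3 -> i5,i6 (or.ALU+xor.ALU) 2-wide
  cy4 -> i7 (ld.MEM) WAW r5
  cy5 -> i8,i9 (xor.ALU+add.ALU) 2-wide
  cy6 -> i10,i11 (mul.MUL+sub.ALU) 2-wide
  cy7 -> i12,i13 (and.ALU+st.MEM) 2-wide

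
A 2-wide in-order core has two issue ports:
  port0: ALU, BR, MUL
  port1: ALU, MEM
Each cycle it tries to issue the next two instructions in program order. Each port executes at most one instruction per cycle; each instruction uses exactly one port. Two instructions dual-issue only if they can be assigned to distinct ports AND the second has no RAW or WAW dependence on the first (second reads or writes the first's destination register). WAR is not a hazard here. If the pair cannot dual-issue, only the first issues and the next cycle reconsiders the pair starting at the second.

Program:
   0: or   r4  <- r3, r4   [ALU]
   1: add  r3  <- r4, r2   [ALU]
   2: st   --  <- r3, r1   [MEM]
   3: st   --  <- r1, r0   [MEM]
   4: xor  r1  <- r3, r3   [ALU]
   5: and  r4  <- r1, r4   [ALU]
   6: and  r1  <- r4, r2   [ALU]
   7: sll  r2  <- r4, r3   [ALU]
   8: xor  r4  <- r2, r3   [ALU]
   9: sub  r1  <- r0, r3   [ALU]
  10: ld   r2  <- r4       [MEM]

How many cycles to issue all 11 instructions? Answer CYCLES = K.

c0: i0 or.ALU  RAW r4
c1: i1 add.ALU  RAW r3
c2: i2 st.MEM  no-port MEM/MEM
c3: i3,i4 st.MEM/xor.ALU  2-wide
c4: i5 and.ALU  RAW r4
c5: i6,i7 and.ALU/sll.ALU  2-wide
c6: i8,i9 xor.ALU/sub.ALU  2-wide
c7: i10 ld.MEM  tail

CYCLES = 8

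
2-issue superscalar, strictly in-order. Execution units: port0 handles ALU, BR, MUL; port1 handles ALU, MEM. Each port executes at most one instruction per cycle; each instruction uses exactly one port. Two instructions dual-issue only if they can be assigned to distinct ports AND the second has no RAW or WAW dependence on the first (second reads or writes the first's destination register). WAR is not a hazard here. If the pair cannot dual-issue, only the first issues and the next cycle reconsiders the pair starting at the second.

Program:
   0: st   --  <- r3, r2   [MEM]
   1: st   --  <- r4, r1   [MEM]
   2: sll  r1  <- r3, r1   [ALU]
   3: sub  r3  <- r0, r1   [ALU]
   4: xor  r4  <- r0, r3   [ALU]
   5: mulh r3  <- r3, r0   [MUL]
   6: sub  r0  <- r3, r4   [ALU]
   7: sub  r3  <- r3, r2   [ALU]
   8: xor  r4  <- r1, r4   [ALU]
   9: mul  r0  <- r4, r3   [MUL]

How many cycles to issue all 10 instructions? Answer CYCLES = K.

t=0 i0:st.MEM ; no-port MEM/MEM
t=1 i1,i2:st.MEM+sll.ALU ; 2-wide
t=2 i3:sub.ALU ; RAW r3
t=3 i4,i5:xor.ALU+mulh.MUL ; 2-wide
t=4 i6,i7:sub.ALU+sub.ALU ; 2-wide
t=5 i8:xor.ALU ; RAW r4
t=6 i9:mul.MUL ; tail

CYCLES = 7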